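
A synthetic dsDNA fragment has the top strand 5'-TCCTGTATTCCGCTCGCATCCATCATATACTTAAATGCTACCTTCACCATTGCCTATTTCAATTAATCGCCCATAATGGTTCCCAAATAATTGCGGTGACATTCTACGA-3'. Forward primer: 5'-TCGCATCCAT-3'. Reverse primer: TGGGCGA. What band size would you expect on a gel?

60 bp

The forward primer matches the template at positions 14–23.
Reverse complement of the reverse primer: TCGCCCA. This occurs on the top strand at positions 67–73.
Amplicon spans positions 14–73: 60 bp.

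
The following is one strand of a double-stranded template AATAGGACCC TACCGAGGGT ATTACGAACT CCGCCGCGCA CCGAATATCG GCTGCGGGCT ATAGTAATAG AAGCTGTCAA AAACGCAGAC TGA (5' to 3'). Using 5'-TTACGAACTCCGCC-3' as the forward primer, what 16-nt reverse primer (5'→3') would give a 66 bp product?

The forward primer binds at positions 22–35, so a 66 bp product ends at position 22 + 66 − 1 = 87.
The reverse primer anneals to the top strand over positions 72–87, i.e. to AGCTGTCAAAAACGCA.
Its sequence written 5'→3' is the reverse complement: TGCGTTTTTGACAGCT.

5'-TGCGTTTTTGACAGCT-3'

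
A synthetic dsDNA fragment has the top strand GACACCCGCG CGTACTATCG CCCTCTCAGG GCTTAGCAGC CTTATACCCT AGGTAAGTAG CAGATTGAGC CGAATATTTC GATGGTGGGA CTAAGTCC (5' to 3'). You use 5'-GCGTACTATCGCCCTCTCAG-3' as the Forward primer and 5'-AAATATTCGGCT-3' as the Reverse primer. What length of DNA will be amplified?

70 bp

The forward primer matches the template at positions 10–29.
The reverse primer's reverse complement is AGCCGAATATTT, which matches the template at positions 68–79.
The product runs from position 10 to position 79, so its length is 79 − 10 + 1 = 70 bp.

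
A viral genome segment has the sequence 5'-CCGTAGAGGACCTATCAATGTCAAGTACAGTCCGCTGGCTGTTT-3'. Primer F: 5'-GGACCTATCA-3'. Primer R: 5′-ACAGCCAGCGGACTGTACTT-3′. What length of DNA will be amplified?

35 bp

Scanning the template, GGACCTATCA occurs at positions 8–17; this primer anneals to the bottom strand there with its 3' end pointing downstream.
Reverse complement of the reverse primer: AAGTACAGTCCGCTGGCTGT. This occurs on the top strand at positions 23–42.
Amplicon spans positions 8–42: 35 bp.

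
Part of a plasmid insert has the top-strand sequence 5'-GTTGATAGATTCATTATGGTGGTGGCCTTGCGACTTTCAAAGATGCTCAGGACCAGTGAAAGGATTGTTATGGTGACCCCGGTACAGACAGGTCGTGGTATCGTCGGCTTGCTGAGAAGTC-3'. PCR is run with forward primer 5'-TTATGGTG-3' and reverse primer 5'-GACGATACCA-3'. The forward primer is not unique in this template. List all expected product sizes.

The forward primer TTATGGTG matches the top strand at positions 14–21, 68–75.
The reverse primer's reverse complement is TGGTATCGTC, matching at positions 96–105.
Each forward site pairs with the reverse site to give a product ending at position 105: sizes 92, 38 bp.

92 bp, 38 bp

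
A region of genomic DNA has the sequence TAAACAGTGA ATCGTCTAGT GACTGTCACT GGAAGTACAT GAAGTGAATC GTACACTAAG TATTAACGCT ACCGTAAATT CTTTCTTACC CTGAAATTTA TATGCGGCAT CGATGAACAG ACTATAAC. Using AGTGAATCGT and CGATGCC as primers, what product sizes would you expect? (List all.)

107 bp, 70 bp

The forward primer AGTGAATCGT matches the top strand at positions 6–15, 43–52.
The reverse primer's reverse complement is GGCATCG, matching at positions 106–112.
Each forward site pairs with the reverse site to give a product ending at position 112: sizes 107, 70 bp.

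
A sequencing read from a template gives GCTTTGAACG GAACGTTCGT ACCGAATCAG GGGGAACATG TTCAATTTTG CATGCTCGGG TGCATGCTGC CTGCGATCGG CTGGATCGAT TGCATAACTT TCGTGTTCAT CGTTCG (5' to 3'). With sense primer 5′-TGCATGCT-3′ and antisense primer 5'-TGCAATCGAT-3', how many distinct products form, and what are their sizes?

Two products: 46 bp, 34 bp

The forward primer TGCATGCT matches the top strand at positions 49–56, 61–68.
The reverse primer's reverse complement is ATCGATTGCA, matching at positions 85–94.
Each forward site pairs with the reverse site to give a product ending at position 94: sizes 46, 34 bp.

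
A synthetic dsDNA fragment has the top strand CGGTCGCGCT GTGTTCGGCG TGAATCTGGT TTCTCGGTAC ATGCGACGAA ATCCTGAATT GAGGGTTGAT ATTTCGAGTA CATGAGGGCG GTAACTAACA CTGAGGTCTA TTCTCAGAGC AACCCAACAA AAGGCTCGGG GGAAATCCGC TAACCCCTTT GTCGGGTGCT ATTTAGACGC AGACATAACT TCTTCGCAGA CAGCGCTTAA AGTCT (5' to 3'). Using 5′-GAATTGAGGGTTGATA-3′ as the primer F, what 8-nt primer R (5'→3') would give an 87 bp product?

5'-CCCCCGAG-3'

The forward primer binds at positions 56–71, so an 87 bp product ends at position 56 + 87 − 1 = 142.
The reverse primer anneals to the top strand over positions 135–142, i.e. to CTCGGGGG.
Its sequence written 5'→3' is the reverse complement: CCCCCGAG.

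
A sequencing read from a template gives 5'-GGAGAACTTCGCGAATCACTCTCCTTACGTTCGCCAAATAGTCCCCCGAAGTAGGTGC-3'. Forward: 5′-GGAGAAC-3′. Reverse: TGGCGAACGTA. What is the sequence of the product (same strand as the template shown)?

5'-GGAGAACTTCGCGAATCACTCTCCTTACGTTCGCCA-3'

The forward primer matches the template at positions 1–7.
Reverse complement of the reverse primer: TACGTTCGCCA. This occurs on the top strand at positions 26–36.
The product is the template from position 1 through 36 (36 bp).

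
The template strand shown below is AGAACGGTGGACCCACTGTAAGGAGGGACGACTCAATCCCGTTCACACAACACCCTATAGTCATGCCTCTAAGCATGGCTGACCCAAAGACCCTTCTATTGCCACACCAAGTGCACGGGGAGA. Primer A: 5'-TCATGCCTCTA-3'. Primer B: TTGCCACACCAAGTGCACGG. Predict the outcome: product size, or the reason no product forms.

Primer A (TCATGCCTCTA) matches the top strand at positions 61–71 (3' end points downstream).
Primer B (TTGCCACACCAAGTGCACGG) also matches the top strand directly, at positions 99–118 — its reverse complement CCGTGCACTTGGTGTGGCAA is not present.
Both primers anneal to the bottom strand with 3' ends pointing the same way, so neither can prime synthesis back toward the other.

No product — both primers anneal to the same strand and extend in the same direction.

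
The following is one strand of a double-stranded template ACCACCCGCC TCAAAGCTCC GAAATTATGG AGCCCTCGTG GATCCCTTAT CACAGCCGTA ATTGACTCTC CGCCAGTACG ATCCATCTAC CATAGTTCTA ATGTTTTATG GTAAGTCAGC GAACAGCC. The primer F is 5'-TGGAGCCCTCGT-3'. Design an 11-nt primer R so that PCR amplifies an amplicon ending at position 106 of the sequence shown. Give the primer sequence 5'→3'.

5'-AAACATTAGAA-3'

The forward primer binds at positions 28–39; the product's 3' end on the top strand is position 106.
The reverse primer anneals to the top strand over positions 96–106, i.e. to TTCTAATGTTT.
Its sequence written 5'→3' is the reverse complement: AAACATTAGAA.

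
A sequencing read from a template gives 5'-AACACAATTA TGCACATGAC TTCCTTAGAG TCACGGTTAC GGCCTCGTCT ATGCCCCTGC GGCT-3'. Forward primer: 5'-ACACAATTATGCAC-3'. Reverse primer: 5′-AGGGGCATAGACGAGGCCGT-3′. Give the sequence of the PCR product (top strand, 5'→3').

5'-ACACAATTATGCACATGACTTCCTTAGAGTCACGGTTACGGCCTCGTCTATGCCCCT-3'

Forward primer ACACAATTATGCAC is found on the top strand at positions 2–15.
Reverse complement of the reverse primer: ACGGCCTCGTCTATGCCCCT. This occurs on the top strand at positions 39–58.
The product is the template from position 2 through 58 (57 bp).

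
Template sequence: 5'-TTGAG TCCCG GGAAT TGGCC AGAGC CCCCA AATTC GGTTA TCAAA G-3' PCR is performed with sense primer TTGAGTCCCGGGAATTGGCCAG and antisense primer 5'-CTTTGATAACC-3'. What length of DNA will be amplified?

46 bp

Scanning the template, TTGAGTCCCGGGAATTGGCCAG occurs at positions 1–22; this primer anneals to the bottom strand there with its 3' end pointing downstream.
Reverse complement of the reverse primer: GGTTATCAAAG. This occurs on the top strand at positions 36–46.
Amplicon spans positions 1–46: 46 bp.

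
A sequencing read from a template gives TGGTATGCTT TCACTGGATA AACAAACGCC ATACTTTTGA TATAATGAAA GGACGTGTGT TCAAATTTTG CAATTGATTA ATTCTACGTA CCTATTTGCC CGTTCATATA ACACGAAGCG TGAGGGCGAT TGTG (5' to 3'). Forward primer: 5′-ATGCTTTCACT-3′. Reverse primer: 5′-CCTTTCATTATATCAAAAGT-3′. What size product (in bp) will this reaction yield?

48 bp

Scanning the template, ATGCTTTCACT occurs at positions 5–15; this primer anneals to the bottom strand there with its 3' end pointing downstream.
Reverse complement of the reverse primer: ACTTTTGATATAATGAAAGG. This occurs on the top strand at positions 33–52.
The product runs from position 5 to position 52, so its length is 52 − 5 + 1 = 48 bp.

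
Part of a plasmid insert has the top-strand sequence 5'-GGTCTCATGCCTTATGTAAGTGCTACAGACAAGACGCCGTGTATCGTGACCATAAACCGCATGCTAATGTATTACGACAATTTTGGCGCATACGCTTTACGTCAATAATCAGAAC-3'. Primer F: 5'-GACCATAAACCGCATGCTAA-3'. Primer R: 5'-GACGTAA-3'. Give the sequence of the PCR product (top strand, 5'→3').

5'-GACCATAAACCGCATGCTAATGTATTACGACAATTTTGGCGCATACGCTTTACGTC-3'

Forward primer GACCATAAACCGCATGCTAA is found on the top strand at positions 48–67.
The reverse primer's reverse complement is TTACGTC, which matches the template at positions 97–103.
The product is the template from position 48 through 103 (56 bp).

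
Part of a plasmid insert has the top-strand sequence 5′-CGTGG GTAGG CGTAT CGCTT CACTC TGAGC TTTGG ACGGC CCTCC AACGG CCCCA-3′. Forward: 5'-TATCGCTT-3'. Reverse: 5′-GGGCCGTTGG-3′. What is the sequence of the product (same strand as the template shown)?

5'-TATCGCTTCACTCTGAGCTTTGGACGGCCCTCCAACGGCCC-3'

Forward primer TATCGCTT is found on the top strand at positions 13–20.
Reverse complement of the reverse primer: CCAACGGCCC. This occurs on the top strand at positions 44–53.
The product is the template from position 13 through 53 (41 bp).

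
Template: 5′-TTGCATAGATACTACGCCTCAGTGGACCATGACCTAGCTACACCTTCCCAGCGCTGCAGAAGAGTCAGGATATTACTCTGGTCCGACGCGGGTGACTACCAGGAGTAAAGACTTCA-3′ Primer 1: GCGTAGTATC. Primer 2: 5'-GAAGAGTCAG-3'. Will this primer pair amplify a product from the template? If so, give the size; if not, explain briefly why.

No product — the primers' 3' ends point away from each other.

Primer 1 (GCGTAGTATC) has reverse complement GATACTACGC, which matches the top strand at positions 8–17; primer 1 anneals to the top strand there with its 3' end pointing upstream toward position 8.
Primer 2 (GAAGAGTCAG) matches the top strand directly at positions 59–68; it anneals to the bottom strand with its 3' end pointing downstream toward position 68.
The 3' ends diverge (primer 1 extends toward position 1, primer 2 toward position 116), so the primers never converge on a shared product.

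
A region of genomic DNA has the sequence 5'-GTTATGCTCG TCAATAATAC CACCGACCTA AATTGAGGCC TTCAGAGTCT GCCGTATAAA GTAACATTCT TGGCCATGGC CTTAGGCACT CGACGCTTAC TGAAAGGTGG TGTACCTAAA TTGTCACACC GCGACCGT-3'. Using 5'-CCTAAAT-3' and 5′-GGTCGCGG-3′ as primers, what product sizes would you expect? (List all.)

The forward primer CCTAAAT matches the top strand at positions 27–33, 115–121.
The reverse primer's reverse complement is CCGCGACC, matching at positions 129–136.
Each forward site pairs with the reverse site to give a product ending at position 136: sizes 110, 22 bp.

110 bp, 22 bp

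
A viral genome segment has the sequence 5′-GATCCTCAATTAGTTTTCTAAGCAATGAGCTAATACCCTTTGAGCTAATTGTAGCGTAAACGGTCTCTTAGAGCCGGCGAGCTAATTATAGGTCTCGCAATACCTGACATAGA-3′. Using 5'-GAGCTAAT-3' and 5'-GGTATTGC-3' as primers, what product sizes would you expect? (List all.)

78 bp, 63 bp, 26 bp

The forward primer GAGCTAAT matches the top strand at positions 27–34, 42–49, 79–86.
The reverse primer's reverse complement is GCAATACC, matching at positions 97–104.
Each forward site pairs with the reverse site to give a product ending at position 104: sizes 78, 63, 26 bp.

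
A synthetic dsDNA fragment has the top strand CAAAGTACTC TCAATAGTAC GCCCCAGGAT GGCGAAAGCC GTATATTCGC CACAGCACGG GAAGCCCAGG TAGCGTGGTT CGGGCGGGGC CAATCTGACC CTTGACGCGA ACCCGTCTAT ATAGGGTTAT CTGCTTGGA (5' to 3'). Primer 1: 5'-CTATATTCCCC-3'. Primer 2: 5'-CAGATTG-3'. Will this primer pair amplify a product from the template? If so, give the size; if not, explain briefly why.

Primer 1 (CTATATTCCCC) does not match the top strand, and its reverse complement GGGGAATATAG does not match either.
With no annealing site for primer 1, no amplification occurs.

No product — primer 1 has no binding site in the template.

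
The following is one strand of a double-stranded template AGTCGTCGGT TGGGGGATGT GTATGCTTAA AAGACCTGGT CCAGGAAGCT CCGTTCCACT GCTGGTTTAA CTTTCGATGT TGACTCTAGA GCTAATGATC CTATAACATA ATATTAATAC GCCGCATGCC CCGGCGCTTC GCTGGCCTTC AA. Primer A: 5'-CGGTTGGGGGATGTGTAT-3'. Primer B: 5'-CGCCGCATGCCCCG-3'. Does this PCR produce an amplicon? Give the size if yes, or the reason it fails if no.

No product — both primers anneal to the same strand and extend in the same direction.

Primer A (CGGTTGGGGGATGTGTAT) matches the top strand at positions 7–24 (3' end points downstream).
Primer B (CGCCGCATGCCCCG) also matches the top strand directly, at positions 120–133 — its reverse complement CGGGGCATGCGGCG is not present.
Both primers anneal to the bottom strand with 3' ends pointing the same way, so neither can prime synthesis back toward the other.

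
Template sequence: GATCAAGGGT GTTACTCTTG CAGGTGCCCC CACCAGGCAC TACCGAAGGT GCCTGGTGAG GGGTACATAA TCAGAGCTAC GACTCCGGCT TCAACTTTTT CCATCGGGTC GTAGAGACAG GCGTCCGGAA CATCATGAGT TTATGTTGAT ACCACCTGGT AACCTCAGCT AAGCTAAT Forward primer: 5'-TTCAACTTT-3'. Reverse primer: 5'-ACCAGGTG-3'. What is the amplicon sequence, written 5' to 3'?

5'-TTCAACTTTTTCCATCGGGTCGTAGAGACAGGCGTCCGGAACATCATGAGTTTATGTTGATACCACCTGGT-3'

The forward primer matches the template at positions 90–98.
Reverse complement of the reverse primer: CACCTGGT. This occurs on the top strand at positions 153–160.
The product is the template from position 90 through 160 (71 bp).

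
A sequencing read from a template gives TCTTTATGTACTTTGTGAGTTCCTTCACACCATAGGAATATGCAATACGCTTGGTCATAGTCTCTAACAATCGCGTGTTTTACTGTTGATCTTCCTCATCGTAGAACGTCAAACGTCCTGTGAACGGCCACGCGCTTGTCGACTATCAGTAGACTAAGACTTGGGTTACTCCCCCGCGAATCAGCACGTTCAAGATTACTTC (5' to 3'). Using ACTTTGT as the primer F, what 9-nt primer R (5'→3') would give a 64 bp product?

5'-CGATTGTTA-3'

The forward primer binds at positions 10–16, so a 64 bp product ends at position 10 + 64 − 1 = 73.
The reverse primer anneals to the top strand over positions 65–73, i.e. to TAACAATCG.
Its sequence written 5'→3' is the reverse complement: CGATTGTTA.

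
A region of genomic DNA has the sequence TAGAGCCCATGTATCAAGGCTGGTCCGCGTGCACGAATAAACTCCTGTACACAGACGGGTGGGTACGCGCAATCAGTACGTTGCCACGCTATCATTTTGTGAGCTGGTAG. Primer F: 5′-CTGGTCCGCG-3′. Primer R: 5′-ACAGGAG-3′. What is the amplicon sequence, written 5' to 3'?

Scanning the template, CTGGTCCGCG occurs at positions 20–29; this primer anneals to the bottom strand there with its 3' end pointing downstream.
Reverse complement of the reverse primer: CTCCTGT. This occurs on the top strand at positions 42–48.
The product is the template from position 20 through 48 (29 bp).

5'-CTGGTCCGCGTGCACGAATAAACTCCTGT-3'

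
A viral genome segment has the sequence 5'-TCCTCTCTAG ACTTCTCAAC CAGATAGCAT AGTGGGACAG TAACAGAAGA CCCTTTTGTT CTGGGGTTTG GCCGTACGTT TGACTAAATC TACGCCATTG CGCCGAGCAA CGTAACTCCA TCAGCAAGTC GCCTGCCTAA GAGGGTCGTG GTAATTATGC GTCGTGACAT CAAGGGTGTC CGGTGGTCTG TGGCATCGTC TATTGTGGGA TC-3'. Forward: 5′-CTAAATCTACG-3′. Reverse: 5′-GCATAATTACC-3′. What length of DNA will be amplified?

77 bp

The forward primer matches the template at positions 84–94.
The reverse primer's reverse complement is GGTAATTATGC, which matches the template at positions 150–160.
Amplicon spans positions 84–160: 77 bp.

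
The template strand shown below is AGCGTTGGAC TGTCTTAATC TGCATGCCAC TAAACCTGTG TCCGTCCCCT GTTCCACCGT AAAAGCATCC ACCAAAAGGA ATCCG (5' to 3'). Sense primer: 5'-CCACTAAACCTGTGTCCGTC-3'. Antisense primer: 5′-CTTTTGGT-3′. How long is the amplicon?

Forward primer CCACTAAACCTGTGTCCGTC is found on the top strand at positions 27–46.
Taking the reverse complement of CTTTTGGT gives ACCAAAAG, found at positions 71–78 on the template; the primer anneals here to the top strand with its 3' end pointing upstream.
Product length = (reverse-primer end) − (forward-primer start) + 1 = 78 − 27 + 1 = 52 bp.

52 bp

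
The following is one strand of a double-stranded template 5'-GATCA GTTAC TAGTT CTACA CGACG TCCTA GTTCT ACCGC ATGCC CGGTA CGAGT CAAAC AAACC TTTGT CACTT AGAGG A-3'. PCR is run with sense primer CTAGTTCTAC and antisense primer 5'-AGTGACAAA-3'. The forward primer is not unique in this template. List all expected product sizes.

The forward primer CTAGTTCTAC matches the top strand at positions 10–19, 28–37.
The reverse primer's reverse complement is TTTGTCACT, matching at positions 66–74.
Each forward site pairs with the reverse site to give a product ending at position 74: sizes 65, 47 bp.

65 bp, 47 bp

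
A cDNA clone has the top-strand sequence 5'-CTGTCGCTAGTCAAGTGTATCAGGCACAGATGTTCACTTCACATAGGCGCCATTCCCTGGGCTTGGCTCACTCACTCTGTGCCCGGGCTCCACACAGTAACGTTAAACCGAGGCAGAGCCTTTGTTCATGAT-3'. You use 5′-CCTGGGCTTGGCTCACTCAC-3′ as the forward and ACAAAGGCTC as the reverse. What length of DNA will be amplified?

The forward primer matches the template at positions 56–75.
The reverse primer's reverse complement is GAGCCTTTGT, which matches the template at positions 116–125.
Amplicon spans positions 56–125: 70 bp.

70 bp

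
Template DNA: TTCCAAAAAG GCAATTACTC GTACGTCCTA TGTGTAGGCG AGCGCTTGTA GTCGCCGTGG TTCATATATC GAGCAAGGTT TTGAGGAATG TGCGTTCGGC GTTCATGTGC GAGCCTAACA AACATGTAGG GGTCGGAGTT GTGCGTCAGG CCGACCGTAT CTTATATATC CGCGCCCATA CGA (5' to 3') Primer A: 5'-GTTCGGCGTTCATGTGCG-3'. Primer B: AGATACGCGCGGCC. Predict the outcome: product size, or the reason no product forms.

Primer B (AGATACGCGCGGCC) does not match the top strand, and its reverse complement GGCCGCGCGTATCT does not match either.
With no annealing site for primer B, no amplification occurs.

No product — primer B has no binding site in the template.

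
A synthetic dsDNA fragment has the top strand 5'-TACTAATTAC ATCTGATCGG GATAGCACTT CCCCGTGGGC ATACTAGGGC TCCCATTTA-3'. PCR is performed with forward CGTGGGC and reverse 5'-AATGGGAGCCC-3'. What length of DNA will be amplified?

24 bp

Forward primer CGTGGGC is found on the top strand at positions 34–40.
Reverse complement of the reverse primer: GGGCTCCCATT. This occurs on the top strand at positions 47–57.
Product length = (reverse-primer end) − (forward-primer start) + 1 = 57 − 34 + 1 = 24 bp.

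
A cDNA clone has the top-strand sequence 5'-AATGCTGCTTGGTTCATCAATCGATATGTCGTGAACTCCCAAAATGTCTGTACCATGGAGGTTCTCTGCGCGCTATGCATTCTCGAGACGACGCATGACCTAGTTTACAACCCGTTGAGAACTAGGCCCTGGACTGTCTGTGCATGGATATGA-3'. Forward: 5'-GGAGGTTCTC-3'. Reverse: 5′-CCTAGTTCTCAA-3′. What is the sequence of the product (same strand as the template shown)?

5'-GGAGGTTCTCTGCGCGCTATGCATTCTCGAGACGACGCATGACCTAGTTTACAACCCGTTGAGAACTAGG-3'

Scanning the template, GGAGGTTCTC occurs at positions 57–66; this primer anneals to the bottom strand there with its 3' end pointing downstream.
Taking the reverse complement of CCTAGTTCTCAA gives TTGAGAACTAGG, found at positions 115–126 on the template; the primer anneals here to the top strand with its 3' end pointing upstream.
The product is the template from position 57 through 126 (70 bp).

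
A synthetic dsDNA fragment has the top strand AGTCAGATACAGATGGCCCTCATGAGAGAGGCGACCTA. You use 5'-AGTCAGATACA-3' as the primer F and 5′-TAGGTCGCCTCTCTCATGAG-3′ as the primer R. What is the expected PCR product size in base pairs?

38 bp

Scanning the template, AGTCAGATACA occurs at positions 1–11; this primer anneals to the bottom strand there with its 3' end pointing downstream.
Taking the reverse complement of TAGGTCGCCTCTCTCATGAG gives CTCATGAGAGAGGCGACCTA, found at positions 19–38 on the template; the primer anneals here to the top strand with its 3' end pointing upstream.
Amplicon spans positions 1–38: 38 bp.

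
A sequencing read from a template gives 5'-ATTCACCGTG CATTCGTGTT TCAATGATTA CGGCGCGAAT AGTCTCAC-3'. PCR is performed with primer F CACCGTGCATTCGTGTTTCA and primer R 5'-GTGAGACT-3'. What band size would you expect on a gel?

45 bp

Scanning the template, CACCGTGCATTCGTGTTTCA occurs at positions 4–23; this primer anneals to the bottom strand there with its 3' end pointing downstream.
Reverse complement of the reverse primer: AGTCTCAC. This occurs on the top strand at positions 41–48.
Amplicon spans positions 4–48: 45 bp.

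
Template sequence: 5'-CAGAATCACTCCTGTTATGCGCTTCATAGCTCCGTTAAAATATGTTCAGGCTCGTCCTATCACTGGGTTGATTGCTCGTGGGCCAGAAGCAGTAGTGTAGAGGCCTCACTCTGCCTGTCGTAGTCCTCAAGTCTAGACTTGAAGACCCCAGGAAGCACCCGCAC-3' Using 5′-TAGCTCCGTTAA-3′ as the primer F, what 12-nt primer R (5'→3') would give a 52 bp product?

5'-CGAGCAATCAAC-3'

The forward primer binds at positions 27–38, so a 52 bp product ends at position 27 + 52 − 1 = 78.
The reverse primer anneals to the top strand over positions 67–78, i.e. to GTTGATTGCTCG.
Its sequence written 5'→3' is the reverse complement: CGAGCAATCAAC.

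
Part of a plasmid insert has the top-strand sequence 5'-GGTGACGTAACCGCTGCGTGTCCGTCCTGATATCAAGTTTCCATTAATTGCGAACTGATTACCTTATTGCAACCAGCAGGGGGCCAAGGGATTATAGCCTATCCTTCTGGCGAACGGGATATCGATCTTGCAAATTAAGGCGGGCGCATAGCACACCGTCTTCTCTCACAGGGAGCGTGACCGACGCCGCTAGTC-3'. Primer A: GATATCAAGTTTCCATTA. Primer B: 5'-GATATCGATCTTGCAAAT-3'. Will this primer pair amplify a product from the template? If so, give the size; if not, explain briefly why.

Primer A (GATATCAAGTTTCCATTA) matches the top strand at positions 29–46 (3' end points downstream).
Primer B (GATATCGATCTTGCAAAT) also matches the top strand directly, at positions 118–135 — its reverse complement ATTTGCAAGATCGATATC is not present.
Both primers anneal to the bottom strand with 3' ends pointing the same way, so neither can prime synthesis back toward the other.

No product — both primers anneal to the same strand and extend in the same direction.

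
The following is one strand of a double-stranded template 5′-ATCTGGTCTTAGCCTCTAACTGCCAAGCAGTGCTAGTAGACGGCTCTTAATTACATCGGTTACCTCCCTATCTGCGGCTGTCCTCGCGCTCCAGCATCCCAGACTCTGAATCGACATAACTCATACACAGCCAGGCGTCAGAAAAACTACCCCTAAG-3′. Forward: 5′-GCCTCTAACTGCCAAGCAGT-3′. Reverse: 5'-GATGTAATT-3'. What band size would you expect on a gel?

46 bp

Forward primer GCCTCTAACTGCCAAGCAGT is found on the top strand at positions 12–31.
Reverse complement of the reverse primer: AATTACATC. This occurs on the top strand at positions 49–57.
Product length = (reverse-primer end) − (forward-primer start) + 1 = 57 − 12 + 1 = 46 bp.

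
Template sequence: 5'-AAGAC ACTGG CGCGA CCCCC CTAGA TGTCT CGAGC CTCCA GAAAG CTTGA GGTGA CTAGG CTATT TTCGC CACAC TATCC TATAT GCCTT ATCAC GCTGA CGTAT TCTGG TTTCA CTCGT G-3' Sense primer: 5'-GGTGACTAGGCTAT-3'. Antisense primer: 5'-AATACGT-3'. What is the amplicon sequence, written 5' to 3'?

The forward primer matches the template at positions 51–64.
Taking the reverse complement of AATACGT gives ACGTATT, found at positions 100–106 on the template; the primer anneals here to the top strand with its 3' end pointing upstream.
The product is the template from position 51 through 106 (56 bp).

5'-GGTGACTAGGCTATTTTCGCCACACTATCCTATATGCCTTATCACGCTGACGTATT-3'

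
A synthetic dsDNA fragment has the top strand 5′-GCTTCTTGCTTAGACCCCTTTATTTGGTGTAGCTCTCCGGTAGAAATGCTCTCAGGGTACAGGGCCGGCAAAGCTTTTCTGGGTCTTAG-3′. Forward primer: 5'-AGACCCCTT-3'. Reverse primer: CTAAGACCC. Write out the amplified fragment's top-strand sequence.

The forward primer matches the template at positions 12–20.
Reverse complement of the reverse primer: GGGTCTTAG. This occurs on the top strand at positions 81–89.
The product is the template from position 12 through 89 (78 bp).

5'-AGACCCCTTTATTTGGTGTAGCTCTCCGGTAGAAATGCTCTCAGGGTACAGGGCCGGCAAAGCTTTTCTGGGTCTTAG-3'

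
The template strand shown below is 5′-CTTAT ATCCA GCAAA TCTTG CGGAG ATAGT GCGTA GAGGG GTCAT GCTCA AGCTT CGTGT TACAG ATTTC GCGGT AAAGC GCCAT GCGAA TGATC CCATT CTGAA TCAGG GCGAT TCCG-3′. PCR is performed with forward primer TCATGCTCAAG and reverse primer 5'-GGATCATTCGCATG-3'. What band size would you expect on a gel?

55 bp

Scanning the template, TCATGCTCAAG occurs at positions 42–52; this primer anneals to the bottom strand there with its 3' end pointing downstream.
Reverse complement of the reverse primer: CATGCGAATGATCC. This occurs on the top strand at positions 83–96.
Product length = (reverse-primer end) − (forward-primer start) + 1 = 96 − 42 + 1 = 55 bp.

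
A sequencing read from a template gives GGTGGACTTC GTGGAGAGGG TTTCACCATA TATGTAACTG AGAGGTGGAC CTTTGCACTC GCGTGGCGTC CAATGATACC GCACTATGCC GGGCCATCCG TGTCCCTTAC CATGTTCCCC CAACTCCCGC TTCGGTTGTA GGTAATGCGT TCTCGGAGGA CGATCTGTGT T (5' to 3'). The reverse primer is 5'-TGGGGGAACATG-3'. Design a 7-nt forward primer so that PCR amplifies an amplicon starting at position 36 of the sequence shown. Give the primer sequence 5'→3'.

5'-AACTGAG-3'

The reverse primer's reverse complement CATGTTCCCCCA matches the template at positions 111–122; the product starts at position 36.
The forward primer is identical to the top strand over positions 36–42: AACTGAG.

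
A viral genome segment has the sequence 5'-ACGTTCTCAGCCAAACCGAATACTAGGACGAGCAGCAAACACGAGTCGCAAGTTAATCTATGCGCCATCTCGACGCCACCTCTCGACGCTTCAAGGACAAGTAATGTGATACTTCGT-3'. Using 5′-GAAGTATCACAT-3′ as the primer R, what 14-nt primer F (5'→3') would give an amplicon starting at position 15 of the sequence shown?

The reverse primer's reverse complement ATGTGATACTTC matches the template at positions 104–115; the product starts at position 15.
The forward primer is identical to the top strand over positions 15–28: ACCGAATACTAGGA.

5'-ACCGAATACTAGGA-3'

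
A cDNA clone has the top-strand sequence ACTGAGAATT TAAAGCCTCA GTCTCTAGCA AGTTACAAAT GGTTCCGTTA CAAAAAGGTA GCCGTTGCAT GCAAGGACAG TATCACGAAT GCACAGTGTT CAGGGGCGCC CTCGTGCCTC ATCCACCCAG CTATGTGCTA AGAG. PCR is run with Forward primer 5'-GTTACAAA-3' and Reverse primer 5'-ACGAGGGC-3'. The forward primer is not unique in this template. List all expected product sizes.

84 bp, 69 bp

The forward primer GTTACAAA matches the top strand at positions 32–39, 47–54.
The reverse primer's reverse complement is GCCCTCGT, matching at positions 108–115.
Each forward site pairs with the reverse site to give a product ending at position 115: sizes 84, 69 bp.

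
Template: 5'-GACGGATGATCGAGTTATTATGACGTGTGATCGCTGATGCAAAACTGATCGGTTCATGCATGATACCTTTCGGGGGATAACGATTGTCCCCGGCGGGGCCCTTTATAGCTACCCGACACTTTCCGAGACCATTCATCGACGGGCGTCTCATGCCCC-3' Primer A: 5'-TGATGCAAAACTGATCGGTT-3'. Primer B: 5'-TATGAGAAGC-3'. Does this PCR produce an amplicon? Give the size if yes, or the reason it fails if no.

Primer B (TATGAGAAGC) does not match the top strand, and its reverse complement GCTTCTCATA does not match either.
With no annealing site for primer B, no amplification occurs.

No product — primer B has no binding site in the template.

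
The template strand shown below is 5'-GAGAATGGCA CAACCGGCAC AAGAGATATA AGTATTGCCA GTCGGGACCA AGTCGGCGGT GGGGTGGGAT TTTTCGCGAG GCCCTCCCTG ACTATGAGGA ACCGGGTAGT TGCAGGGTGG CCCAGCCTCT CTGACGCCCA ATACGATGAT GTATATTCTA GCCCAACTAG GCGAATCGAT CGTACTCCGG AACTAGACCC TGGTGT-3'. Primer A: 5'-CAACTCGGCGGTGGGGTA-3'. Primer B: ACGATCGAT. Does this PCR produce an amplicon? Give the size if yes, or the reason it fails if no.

Primer A (CAACTCGGCGGTGGGGTA) does not match the top strand, and its reverse complement TACCCCACCGCCGAGTTG does not match either.
With no annealing site for primer A, no amplification occurs.

No product — primer A has no binding site in the template.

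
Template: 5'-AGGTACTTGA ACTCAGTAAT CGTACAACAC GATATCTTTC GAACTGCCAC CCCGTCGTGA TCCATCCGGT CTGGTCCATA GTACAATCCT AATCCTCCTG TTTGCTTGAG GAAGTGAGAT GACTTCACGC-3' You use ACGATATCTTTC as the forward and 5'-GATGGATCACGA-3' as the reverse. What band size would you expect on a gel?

38 bp

The forward primer matches the template at positions 29–40.
The reverse primer's reverse complement is TCGTGATCCATC, which matches the template at positions 55–66.
Product length = (reverse-primer end) − (forward-primer start) + 1 = 66 − 29 + 1 = 38 bp.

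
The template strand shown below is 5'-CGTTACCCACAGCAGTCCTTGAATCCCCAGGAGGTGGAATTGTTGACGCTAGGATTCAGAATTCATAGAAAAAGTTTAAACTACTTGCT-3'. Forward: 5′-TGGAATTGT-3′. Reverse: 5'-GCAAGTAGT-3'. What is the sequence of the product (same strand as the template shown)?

5'-TGGAATTGTTGACGCTAGGATTCAGAATTCATAGAAAAAGTTTAAACTACTTGC-3'

Forward primer TGGAATTGT is found on the top strand at positions 35–43.
The reverse primer's reverse complement is ACTACTTGC, which matches the template at positions 80–88.
The product is the template from position 35 through 88 (54 bp).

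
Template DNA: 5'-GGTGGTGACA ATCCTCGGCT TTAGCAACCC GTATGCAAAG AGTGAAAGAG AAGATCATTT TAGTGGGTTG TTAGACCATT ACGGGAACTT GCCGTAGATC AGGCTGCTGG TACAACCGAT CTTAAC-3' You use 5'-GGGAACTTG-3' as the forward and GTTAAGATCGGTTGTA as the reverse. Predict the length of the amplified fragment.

Scanning the template, GGGAACTTG occurs at positions 83–91; this primer anneals to the bottom strand there with its 3' end pointing downstream.
Taking the reverse complement of GTTAAGATCGGTTGTA gives TACAACCGATCTTAAC, found at positions 111–126 on the template; the primer anneals here to the top strand with its 3' end pointing upstream.
Amplicon spans positions 83–126: 44 bp.

44 bp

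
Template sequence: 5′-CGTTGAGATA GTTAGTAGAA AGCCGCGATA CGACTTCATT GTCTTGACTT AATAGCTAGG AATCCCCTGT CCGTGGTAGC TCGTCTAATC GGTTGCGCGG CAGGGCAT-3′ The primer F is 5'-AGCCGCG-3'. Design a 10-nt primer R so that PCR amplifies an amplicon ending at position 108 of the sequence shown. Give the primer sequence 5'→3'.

5'-ATGCCCTGCC-3'

The forward primer binds at positions 21–27; the product's 3' end on the top strand is position 108.
The reverse primer anneals to the top strand over positions 99–108, i.e. to GGCAGGGCAT.
Its sequence written 5'→3' is the reverse complement: ATGCCCTGCC.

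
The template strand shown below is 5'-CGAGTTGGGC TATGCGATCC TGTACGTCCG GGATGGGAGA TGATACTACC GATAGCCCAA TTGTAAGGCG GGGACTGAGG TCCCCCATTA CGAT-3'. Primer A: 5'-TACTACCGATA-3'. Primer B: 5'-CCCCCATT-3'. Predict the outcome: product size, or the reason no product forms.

No product — both primers anneal to the same strand and extend in the same direction.

Primer A (TACTACCGATA) matches the top strand at positions 44–54 (3' end points downstream).
Primer B (CCCCCATT) also matches the top strand directly, at positions 82–89 — its reverse complement AATGGGGG is not present.
Both primers anneal to the bottom strand with 3' ends pointing the same way, so neither can prime synthesis back toward the other.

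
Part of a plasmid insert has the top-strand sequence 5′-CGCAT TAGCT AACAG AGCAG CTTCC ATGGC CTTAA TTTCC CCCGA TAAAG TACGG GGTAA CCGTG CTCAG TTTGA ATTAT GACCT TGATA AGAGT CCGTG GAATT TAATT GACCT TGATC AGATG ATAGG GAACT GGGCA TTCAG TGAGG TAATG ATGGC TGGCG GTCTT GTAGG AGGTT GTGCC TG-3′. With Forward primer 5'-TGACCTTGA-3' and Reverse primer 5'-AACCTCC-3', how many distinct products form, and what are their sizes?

The forward primer TGACCTTGA matches the top strand at positions 80–88, 110–118.
The reverse primer's reverse complement is GGAGGTT, matching at positions 174–180.
Each forward site pairs with the reverse site to give a product ending at position 180: sizes 101, 71 bp.

Two products: 101 bp, 71 bp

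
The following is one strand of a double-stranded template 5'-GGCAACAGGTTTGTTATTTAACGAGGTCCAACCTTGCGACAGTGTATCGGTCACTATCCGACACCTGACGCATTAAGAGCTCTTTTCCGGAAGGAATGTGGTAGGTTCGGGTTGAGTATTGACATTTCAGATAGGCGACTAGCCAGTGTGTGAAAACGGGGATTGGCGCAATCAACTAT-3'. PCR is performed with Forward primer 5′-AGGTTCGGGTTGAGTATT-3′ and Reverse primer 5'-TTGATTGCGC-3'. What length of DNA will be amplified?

73 bp

Scanning the template, AGGTTCGGGTTGAGTATT occurs at positions 103–120; this primer anneals to the bottom strand there with its 3' end pointing downstream.
Reverse complement of the reverse primer: GCGCAATCAA. This occurs on the top strand at positions 166–175.
Amplicon spans positions 103–175: 73 bp.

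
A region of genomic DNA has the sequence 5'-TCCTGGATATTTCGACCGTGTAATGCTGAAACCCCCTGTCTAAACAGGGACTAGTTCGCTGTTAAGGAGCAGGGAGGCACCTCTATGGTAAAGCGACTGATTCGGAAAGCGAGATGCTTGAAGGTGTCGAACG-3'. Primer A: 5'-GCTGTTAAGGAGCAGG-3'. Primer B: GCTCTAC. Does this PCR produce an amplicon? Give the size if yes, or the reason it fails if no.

No product — primer B has no binding site in the template.

Primer B (GCTCTAC) does not match the top strand, and its reverse complement GTAGAGC does not match either.
With no annealing site for primer B, no amplification occurs.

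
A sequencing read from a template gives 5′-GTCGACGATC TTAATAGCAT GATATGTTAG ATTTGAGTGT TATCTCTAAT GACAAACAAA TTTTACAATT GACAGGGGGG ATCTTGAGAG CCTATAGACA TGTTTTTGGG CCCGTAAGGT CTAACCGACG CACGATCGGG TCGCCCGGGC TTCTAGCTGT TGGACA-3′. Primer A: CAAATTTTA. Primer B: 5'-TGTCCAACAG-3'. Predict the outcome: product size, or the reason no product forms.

Primer A (CAAATTTTA) matches the top strand at positions 57–65; it acts as a forward primer.
Primer B's reverse complement is CTGTTGGACA, matching the top strand at positions 157–166; it acts as a reverse primer.
The 3' ends face each other across positions 57–166, giving a 110 bp product.

Yes — a 110 bp product.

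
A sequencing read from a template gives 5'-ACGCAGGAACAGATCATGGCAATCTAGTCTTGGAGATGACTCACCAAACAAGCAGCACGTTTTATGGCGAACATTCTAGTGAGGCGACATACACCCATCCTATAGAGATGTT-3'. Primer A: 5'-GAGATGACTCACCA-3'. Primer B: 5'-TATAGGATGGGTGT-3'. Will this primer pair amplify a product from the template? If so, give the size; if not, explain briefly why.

Yes — a 72 bp product.

Primer A (GAGATGACTCACCA) matches the top strand at positions 33–46; it acts as a forward primer.
Primer B's reverse complement is ACACCCATCCTATA, matching the top strand at positions 91–104; it acts as a reverse primer.
The 3' ends face each other across positions 33–104, giving a 72 bp product.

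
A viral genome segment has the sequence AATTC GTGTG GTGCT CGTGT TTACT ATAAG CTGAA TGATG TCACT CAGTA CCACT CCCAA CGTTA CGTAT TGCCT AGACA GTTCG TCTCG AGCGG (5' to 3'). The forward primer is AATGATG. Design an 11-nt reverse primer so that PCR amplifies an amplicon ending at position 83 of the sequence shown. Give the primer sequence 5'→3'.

5'-AACTGTCTAGG-3'

The forward primer binds at positions 34–40; the product's 3' end on the top strand is position 83.
The reverse primer anneals to the top strand over positions 73–83, i.e. to CCTAGACAGTT.
Its sequence written 5'→3' is the reverse complement: AACTGTCTAGG.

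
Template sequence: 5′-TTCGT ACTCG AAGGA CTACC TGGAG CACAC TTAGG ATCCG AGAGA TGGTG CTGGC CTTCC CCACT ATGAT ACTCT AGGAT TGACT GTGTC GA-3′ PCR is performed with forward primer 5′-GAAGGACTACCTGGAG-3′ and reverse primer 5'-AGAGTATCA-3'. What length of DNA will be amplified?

The forward primer matches the template at positions 10–25.
Taking the reverse complement of AGAGTATCA gives TGATACTCT, found at positions 67–75 on the template; the primer anneals here to the top strand with its 3' end pointing upstream.
Product length = (reverse-primer end) − (forward-primer start) + 1 = 75 − 10 + 1 = 66 bp.

66 bp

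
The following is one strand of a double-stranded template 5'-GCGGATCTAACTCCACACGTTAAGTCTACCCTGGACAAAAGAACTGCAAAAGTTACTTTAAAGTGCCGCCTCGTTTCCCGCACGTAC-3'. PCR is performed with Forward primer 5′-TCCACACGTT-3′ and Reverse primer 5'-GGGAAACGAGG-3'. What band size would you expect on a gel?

68 bp

Forward primer TCCACACGTT is found on the top strand at positions 12–21.
The reverse primer's reverse complement is CCTCGTTTCCC, which matches the template at positions 69–79.
Product length = (reverse-primer end) − (forward-primer start) + 1 = 79 − 12 + 1 = 68 bp.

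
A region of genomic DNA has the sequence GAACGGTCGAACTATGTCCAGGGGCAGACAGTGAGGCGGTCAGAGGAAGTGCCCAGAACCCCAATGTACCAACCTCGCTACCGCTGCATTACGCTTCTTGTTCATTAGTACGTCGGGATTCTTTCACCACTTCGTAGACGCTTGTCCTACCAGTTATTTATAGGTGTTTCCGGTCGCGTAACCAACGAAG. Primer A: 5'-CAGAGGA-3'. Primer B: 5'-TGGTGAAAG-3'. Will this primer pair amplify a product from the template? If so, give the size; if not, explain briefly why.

Yes — an 89 bp product.

Primer A (CAGAGGA) matches the top strand at positions 41–47; it acts as a forward primer.
Primer B's reverse complement is CTTTCACCA, matching the top strand at positions 121–129; it acts as a reverse primer.
The 3' ends face each other across positions 41–129, giving an 89 bp product.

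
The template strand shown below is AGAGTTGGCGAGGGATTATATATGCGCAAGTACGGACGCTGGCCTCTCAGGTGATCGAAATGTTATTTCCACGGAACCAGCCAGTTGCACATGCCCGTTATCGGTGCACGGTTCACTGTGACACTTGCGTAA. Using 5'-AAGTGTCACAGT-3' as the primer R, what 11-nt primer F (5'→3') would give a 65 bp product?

5'-GTTATTTCCAC-3'

The reverse primer's reverse complement ACTGTGACACTT matches the template at positions 115–126, so the product ends at position 126.
A 65 bp product then starts at position 126 − 65 + 1 = 62.
The forward primer is identical to the top strand there: GTTATTTCCAC.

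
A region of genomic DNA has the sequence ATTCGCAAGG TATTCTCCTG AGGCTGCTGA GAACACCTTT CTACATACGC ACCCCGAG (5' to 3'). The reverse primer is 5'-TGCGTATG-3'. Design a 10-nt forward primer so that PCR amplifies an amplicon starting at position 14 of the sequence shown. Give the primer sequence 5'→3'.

5'-TCTCCTGAGG-3'

The reverse primer's reverse complement CATACGCA matches the template at positions 44–51; the product starts at position 14.
The forward primer is identical to the top strand over positions 14–23: TCTCCTGAGG.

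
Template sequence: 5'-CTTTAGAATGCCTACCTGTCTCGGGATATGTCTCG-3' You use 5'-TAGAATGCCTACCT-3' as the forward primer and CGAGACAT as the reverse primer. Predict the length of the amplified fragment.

Forward primer TAGAATGCCTACCT is found on the top strand at positions 4–17.
The reverse primer's reverse complement is ATGTCTCG, which matches the template at positions 28–35.
Product length = (reverse-primer end) − (forward-primer start) + 1 = 35 − 4 + 1 = 32 bp.

32 bp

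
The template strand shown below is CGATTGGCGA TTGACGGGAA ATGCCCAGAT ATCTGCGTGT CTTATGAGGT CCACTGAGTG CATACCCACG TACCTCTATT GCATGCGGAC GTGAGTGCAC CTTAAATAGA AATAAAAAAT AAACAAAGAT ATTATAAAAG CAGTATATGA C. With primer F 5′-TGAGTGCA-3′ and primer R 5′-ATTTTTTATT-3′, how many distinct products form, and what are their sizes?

Two products: 66 bp, 29 bp

The forward primer TGAGTGCA matches the top strand at positions 55–62, 92–99.
The reverse primer's reverse complement is AATAAAAAAT, matching at positions 111–120.
Each forward site pairs with the reverse site to give a product ending at position 120: sizes 66, 29 bp.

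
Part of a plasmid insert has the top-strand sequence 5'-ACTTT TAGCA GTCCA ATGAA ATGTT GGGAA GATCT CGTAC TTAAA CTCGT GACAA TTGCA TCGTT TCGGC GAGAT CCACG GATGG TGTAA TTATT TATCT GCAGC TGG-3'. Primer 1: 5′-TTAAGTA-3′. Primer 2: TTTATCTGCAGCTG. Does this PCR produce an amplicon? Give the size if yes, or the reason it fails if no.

No product — the primers' 3' ends point away from each other.

Primer 1 (TTAAGTA) has reverse complement TACTTAA, which matches the top strand at positions 38–44; primer 1 anneals to the top strand there with its 3' end pointing upstream toward position 38.
Primer 2 (TTTATCTGCAGCTG) matches the top strand directly at positions 94–107; it anneals to the bottom strand with its 3' end pointing downstream toward position 107.
The 3' ends diverge (primer 1 extends toward position 1, primer 2 toward position 108), so the primers never converge on a shared product.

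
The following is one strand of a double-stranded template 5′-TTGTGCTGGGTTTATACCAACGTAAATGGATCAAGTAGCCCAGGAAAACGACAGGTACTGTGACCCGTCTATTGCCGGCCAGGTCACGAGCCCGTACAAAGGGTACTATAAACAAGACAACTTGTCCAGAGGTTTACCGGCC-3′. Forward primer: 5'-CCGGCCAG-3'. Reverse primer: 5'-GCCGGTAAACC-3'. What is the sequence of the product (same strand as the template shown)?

Forward primer CCGGCCAG is found on the top strand at positions 75–82.
Reverse complement of the reverse primer: GGTTTACCGGC. This occurs on the top strand at positions 131–141.
The product is the template from position 75 through 141 (67 bp).

5'-CCGGCCAGGTCACGAGCCCGTACAAAGGGTACTATAAACAAGACAACTTGTCCAGAGGTTTACCGGC-3'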